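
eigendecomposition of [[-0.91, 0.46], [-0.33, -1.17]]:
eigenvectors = [[0.76+0.00j, (0.76-0j)],[(-0.22+0.61j), -0.22-0.61j]]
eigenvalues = [(-1.04+0.37j), (-1.04-0.37j)]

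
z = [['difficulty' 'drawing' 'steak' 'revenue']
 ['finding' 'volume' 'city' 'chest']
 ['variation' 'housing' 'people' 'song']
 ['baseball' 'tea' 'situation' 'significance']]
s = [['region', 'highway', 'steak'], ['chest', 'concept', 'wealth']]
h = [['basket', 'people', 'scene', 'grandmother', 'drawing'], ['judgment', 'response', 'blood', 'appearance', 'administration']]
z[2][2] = 'people'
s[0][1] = 'highway'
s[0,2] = 'steak'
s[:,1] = ['highway', 'concept']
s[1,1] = 'concept'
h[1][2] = 'blood'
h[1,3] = 'appearance'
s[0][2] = 'steak'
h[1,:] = ['judgment', 'response', 'blood', 'appearance', 'administration']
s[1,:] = ['chest', 'concept', 'wealth']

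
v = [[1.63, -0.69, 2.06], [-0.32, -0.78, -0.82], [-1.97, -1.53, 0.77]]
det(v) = -6.465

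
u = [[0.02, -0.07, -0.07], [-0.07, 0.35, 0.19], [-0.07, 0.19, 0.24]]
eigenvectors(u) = [[0.2, -0.97, -0.13], [-0.78, -0.07, -0.62], [-0.59, -0.23, 0.77]]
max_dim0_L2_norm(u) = 0.4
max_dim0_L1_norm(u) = 0.61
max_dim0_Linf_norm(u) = 0.35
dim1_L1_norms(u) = [0.16, 0.61, 0.5]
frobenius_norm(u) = 0.52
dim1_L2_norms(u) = [0.1, 0.4, 0.31]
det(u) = -0.00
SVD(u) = [[-0.20, -0.13, 0.97], [0.78, -0.62, 0.07], [0.59, 0.77, 0.23]] @ diag([0.5123316615841277, 0.09906720800705926, 0.0013988695911867867]) @ [[-0.20, 0.78, 0.59], [-0.13, -0.62, 0.77], [-0.97, -0.07, -0.23]]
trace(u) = 0.61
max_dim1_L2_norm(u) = 0.4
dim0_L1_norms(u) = [0.16, 0.61, 0.5]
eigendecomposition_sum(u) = [[0.02, -0.08, -0.06], [-0.08, 0.31, 0.24], [-0.06, 0.24, 0.18]] + [[-0.0, -0.0, -0.0], [-0.00, -0.0, -0.0], [-0.0, -0.00, -0.00]] + [[0.0, 0.01, -0.01],[0.01, 0.04, -0.05],[-0.01, -0.05, 0.06]]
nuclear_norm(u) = 0.61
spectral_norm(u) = 0.51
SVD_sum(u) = [[0.02, -0.08, -0.06], [-0.08, 0.31, 0.24], [-0.06, 0.24, 0.18]] + [[0.00, 0.01, -0.01], [0.01, 0.04, -0.05], [-0.01, -0.05, 0.06]] + [[-0.0, -0.0, -0.0], [-0.00, -0.00, -0.0], [-0.0, -0.0, -0.00]]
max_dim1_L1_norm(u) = 0.61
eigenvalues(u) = [0.51, -0.0, 0.1]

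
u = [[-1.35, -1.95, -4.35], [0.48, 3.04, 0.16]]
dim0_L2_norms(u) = [1.43, 3.61, 4.35]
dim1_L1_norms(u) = [7.65, 3.68]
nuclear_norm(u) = 7.80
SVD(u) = [[-0.93, 0.37],  [0.37, 0.93]] @ diag([5.242814356761244, 2.5608587662224136]) @ [[0.27, 0.56, 0.78], [-0.02, 0.82, -0.58]]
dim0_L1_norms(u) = [1.83, 4.99, 4.51]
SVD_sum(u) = [[-1.33, -2.73, -3.79], [0.54, 1.10, 1.53]] + [[-0.02, 0.78, -0.56], [-0.06, 1.94, -1.37]]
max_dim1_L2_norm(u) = 4.95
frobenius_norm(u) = 5.83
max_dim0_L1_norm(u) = 4.99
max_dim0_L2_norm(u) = 4.35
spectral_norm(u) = 5.24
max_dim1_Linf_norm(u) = 4.35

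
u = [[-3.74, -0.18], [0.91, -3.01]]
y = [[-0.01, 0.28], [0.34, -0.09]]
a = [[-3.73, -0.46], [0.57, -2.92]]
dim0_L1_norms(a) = [4.3, 3.38]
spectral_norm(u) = 3.93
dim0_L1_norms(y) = [0.35, 0.37]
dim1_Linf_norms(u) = [3.74, 3.01]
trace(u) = -6.75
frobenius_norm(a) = 4.79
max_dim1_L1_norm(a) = 4.19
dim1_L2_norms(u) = [3.74, 3.14]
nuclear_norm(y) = 0.63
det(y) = -0.09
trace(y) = -0.10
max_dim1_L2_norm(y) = 0.35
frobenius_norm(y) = 0.45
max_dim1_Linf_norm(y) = 0.34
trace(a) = -6.65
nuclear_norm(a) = 6.73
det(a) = 11.15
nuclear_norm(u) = 6.84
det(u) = 11.42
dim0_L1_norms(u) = [4.65, 3.19]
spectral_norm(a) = 3.77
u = y + a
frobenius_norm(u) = 4.89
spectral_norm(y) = 0.37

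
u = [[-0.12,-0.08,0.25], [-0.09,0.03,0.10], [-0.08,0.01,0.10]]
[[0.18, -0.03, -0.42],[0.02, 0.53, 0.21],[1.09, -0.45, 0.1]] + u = [[0.06, -0.11, -0.17], [-0.07, 0.56, 0.31], [1.01, -0.44, 0.20]]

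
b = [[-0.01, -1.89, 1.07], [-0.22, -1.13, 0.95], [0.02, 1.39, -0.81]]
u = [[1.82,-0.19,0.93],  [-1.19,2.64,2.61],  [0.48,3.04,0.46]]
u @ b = [[0.04,-1.93,1.01], [-0.52,2.89,-0.88], [-0.66,-3.7,3.03]]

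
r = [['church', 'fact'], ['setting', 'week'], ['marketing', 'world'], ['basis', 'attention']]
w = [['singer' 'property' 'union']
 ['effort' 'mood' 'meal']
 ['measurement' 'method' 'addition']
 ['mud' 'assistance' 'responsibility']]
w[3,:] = ['mud', 'assistance', 'responsibility']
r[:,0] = ['church', 'setting', 'marketing', 'basis']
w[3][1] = 'assistance'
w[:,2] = ['union', 'meal', 'addition', 'responsibility']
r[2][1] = 'world'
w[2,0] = 'measurement'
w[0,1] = 'property'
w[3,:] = ['mud', 'assistance', 'responsibility']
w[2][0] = 'measurement'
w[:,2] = ['union', 'meal', 'addition', 'responsibility']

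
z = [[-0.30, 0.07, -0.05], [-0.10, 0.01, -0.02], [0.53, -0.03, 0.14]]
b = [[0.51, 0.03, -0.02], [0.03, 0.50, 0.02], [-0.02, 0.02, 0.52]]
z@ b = [[-0.15, 0.02, -0.02],[-0.05, 0.00, -0.01],[0.27, 0.0, 0.06]]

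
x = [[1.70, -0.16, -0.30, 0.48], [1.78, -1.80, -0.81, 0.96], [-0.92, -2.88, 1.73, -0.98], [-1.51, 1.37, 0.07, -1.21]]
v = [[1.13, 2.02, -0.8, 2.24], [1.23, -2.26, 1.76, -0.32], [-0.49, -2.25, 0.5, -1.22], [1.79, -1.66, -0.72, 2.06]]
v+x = [[2.83, 1.86, -1.1, 2.72], [3.01, -4.06, 0.95, 0.64], [-1.41, -5.13, 2.23, -2.2], [0.28, -0.29, -0.65, 0.85]]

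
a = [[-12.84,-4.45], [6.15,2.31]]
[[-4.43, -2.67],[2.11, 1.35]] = a @[[0.38,0.08], [-0.10,0.37]]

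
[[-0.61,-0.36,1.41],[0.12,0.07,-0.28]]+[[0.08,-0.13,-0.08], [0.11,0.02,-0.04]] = [[-0.53,-0.49,1.33], [0.23,0.09,-0.32]]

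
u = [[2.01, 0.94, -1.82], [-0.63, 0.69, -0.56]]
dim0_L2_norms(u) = [2.11, 1.17, 1.9]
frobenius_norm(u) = 3.07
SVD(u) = [[-1.0, -0.06], [-0.06, 1.0]] @ diag([2.8738290641350464, 1.0787986420702806]) @ [[-0.69, -0.34, 0.64], [-0.69, 0.59, -0.42]]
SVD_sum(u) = [[1.97, 0.98, -1.85], [0.11, 0.06, -0.1]] + [[0.04, -0.04, 0.03], [-0.74, 0.63, -0.46]]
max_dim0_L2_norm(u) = 2.11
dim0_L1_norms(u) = [2.64, 1.63, 2.38]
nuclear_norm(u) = 3.95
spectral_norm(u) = 2.87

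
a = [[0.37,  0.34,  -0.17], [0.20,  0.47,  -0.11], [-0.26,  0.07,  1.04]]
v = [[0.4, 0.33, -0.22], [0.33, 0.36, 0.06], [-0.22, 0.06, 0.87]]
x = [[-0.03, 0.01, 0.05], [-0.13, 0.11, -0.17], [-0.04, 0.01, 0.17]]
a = v + x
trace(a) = 1.88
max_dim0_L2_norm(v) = 0.9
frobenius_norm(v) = 1.17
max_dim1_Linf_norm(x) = 0.17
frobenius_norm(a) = 1.31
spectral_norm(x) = 0.27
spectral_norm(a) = 1.12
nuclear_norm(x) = 0.41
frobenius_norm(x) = 0.30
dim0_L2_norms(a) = [0.49, 0.58, 1.06]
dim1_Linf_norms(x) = [0.05, 0.17, 0.17]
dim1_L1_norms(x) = [0.09, 0.41, 0.22]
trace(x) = 0.25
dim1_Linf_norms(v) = [0.4, 0.36, 0.87]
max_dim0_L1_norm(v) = 1.15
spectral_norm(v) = 0.97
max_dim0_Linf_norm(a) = 1.04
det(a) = 0.10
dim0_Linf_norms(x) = [0.13, 0.11, 0.17]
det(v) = 0.00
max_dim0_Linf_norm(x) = 0.17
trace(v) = 1.63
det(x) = -0.00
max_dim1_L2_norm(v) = 0.9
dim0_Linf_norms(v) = [0.4, 0.36, 0.87]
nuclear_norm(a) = 1.91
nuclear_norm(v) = 1.63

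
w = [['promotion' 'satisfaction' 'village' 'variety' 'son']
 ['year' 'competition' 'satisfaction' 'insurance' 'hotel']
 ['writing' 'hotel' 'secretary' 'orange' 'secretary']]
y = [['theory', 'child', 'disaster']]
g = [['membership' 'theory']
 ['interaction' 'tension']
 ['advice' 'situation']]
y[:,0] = ['theory']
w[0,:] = ['promotion', 'satisfaction', 'village', 'variety', 'son']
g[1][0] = 'interaction'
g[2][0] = 'advice'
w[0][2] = 'village'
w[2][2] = 'secretary'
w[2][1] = 'hotel'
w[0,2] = 'village'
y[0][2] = 'disaster'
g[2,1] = 'situation'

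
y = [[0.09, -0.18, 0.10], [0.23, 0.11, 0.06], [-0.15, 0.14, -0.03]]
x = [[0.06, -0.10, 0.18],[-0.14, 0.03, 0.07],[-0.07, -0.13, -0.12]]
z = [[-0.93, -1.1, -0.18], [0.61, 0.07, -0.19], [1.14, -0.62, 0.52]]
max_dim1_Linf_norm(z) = 1.14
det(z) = 0.75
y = x @ z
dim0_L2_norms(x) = [0.17, 0.17, 0.23]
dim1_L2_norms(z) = [1.45, 0.64, 1.4]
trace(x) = -0.03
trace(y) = 0.17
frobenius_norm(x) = 0.33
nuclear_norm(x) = 0.56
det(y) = 0.00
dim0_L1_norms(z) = [2.68, 1.79, 0.89]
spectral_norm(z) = 1.67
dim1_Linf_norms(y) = [0.18, 0.23, 0.15]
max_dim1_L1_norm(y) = 0.4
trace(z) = -0.34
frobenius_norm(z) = 2.12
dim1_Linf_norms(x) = [0.18, 0.14, 0.13]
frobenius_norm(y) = 0.40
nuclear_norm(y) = 0.61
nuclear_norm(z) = 3.28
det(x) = 0.01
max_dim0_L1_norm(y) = 0.47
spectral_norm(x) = 0.23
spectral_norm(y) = 0.32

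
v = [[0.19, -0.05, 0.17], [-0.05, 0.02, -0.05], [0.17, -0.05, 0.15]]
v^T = [[0.19, -0.05, 0.17], [-0.05, 0.02, -0.05], [0.17, -0.05, 0.15]]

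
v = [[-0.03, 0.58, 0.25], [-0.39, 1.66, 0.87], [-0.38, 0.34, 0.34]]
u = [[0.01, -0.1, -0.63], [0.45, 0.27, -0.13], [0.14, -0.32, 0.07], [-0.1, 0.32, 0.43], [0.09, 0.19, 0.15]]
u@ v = [[0.28, -0.37, -0.30], [-0.07, 0.66, 0.30], [0.09, -0.43, -0.22], [-0.29, 0.62, 0.4], [-0.13, 0.42, 0.24]]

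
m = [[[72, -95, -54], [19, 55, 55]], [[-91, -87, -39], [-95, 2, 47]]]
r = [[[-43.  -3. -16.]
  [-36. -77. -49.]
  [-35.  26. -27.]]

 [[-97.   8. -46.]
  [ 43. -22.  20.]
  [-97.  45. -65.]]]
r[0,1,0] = -36.0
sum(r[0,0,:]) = -62.0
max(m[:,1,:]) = 55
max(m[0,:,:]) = 72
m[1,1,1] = 2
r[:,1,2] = [-49.0, 20.0]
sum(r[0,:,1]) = -54.0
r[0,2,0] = -35.0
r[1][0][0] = -97.0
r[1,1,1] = -22.0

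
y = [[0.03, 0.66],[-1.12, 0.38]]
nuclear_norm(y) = 1.83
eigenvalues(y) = [(0.2+0.84j), (0.2-0.84j)]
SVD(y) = [[0.21, 0.98], [0.98, -0.21]] @ diag([1.20231136026464, 0.6242975195999029]) @ [[-0.91, 0.42], [0.42, 0.91]]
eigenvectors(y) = [[-0.12+0.60j, (-0.12-0.6j)], [-0.79+0.00j, -0.79-0.00j]]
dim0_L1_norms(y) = [1.15, 1.04]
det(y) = 0.75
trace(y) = 0.41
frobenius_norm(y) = 1.35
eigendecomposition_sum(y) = [[(0.02+0.44j), (0.33-0.08j)],  [-0.56+0.14j, (0.19+0.4j)]] + [[(0.02-0.44j), (0.33+0.08j)], [(-0.56-0.14j), (0.19-0.4j)]]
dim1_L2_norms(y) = [0.66, 1.18]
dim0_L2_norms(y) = [1.12, 0.76]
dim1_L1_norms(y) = [0.69, 1.5]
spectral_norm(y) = 1.20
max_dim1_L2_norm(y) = 1.18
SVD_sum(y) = [[-0.23, 0.11], [-1.06, 0.5]] + [[0.26, 0.55],[-0.06, -0.12]]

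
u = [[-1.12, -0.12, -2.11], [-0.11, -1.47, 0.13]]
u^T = [[-1.12, -0.11], [-0.12, -1.47], [-2.11, 0.13]]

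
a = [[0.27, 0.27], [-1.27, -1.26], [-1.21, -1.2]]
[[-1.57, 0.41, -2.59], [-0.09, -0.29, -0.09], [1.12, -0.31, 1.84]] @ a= [[2.19, 2.17], [0.45, 0.45], [-1.53, -1.52]]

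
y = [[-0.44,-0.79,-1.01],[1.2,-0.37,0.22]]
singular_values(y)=[1.48, 1.12]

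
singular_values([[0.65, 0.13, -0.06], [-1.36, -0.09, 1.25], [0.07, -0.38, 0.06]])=[1.93, 0.4, 0.39]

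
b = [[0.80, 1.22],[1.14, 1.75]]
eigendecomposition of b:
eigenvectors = [[-0.84, -0.57], [0.55, -0.82]]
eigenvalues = [0.0, 2.55]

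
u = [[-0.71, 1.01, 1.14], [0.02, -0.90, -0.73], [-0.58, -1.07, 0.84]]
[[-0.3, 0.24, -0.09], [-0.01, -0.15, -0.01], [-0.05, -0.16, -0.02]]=u @ [[0.54, -0.11, 0.17], [-0.11, 0.19, -0.03], [0.17, -0.03, 0.05]]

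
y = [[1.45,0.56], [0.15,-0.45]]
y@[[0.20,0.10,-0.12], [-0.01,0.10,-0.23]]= [[0.28, 0.20, -0.30], [0.03, -0.03, 0.09]]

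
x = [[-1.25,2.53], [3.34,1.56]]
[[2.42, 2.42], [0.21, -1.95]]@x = [[5.06, 9.90], [-6.78, -2.51]]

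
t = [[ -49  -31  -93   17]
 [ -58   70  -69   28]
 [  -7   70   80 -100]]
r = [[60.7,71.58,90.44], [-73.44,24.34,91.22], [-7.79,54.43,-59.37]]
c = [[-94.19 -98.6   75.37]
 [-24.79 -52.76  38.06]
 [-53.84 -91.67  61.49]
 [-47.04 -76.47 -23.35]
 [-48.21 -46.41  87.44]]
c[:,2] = [75.37, 38.06, 61.49, -23.35, 87.44]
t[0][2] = -93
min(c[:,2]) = -23.35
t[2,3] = -100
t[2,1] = 70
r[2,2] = -59.37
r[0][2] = 90.44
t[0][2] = -93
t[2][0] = -7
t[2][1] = 70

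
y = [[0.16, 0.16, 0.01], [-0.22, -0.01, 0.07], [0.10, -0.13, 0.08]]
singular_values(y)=[0.3, 0.2, 0.09]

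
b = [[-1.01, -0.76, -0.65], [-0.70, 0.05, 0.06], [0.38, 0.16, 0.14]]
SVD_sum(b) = [[-1.13,-0.64,-0.55], [-0.41,-0.24,-0.20], [0.35,0.2,0.17]] + [[0.12, -0.11, -0.1], [-0.29, 0.29, 0.26], [0.03, -0.03, -0.03]] + [[0.00,  -0.00,  0.00], [0.0,  -0.00,  0.00], [0.0,  -0.0,  0.0]]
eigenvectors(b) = [[0.83, 0.44, 0.02],[0.47, -0.89, -0.67],[-0.29, 0.1, 0.74]]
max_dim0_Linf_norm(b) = 1.01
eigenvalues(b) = [-1.22, 0.39, 0.01]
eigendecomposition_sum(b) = [[-1.06, -0.57, -0.48], [-0.6, -0.33, -0.27], [0.37, 0.20, 0.17]] + [[0.05, -0.19, -0.17], [-0.10, 0.38, 0.34], [0.01, -0.04, -0.04]] + [[0.00, 0.0, 0.0],  [-0.00, -0.0, -0.01],  [0.0, 0.00, 0.01]]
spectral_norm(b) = 1.56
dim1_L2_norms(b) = [1.42, 0.7, 0.44]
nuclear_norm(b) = 2.09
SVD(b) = [[-0.90, 0.37, 0.22], [-0.33, -0.92, 0.2], [0.28, 0.11, 0.95]] @ diag([1.559741458340846, 0.5225725907935481, 0.004946765012566286]) @ [[0.80, 0.46, 0.39], [0.60, -0.59, -0.54], [0.02, -0.66, 0.75]]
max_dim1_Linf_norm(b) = 1.01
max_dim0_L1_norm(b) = 2.09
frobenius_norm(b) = 1.64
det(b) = -0.00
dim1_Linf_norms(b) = [1.01, 0.7, 0.38]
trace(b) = -0.82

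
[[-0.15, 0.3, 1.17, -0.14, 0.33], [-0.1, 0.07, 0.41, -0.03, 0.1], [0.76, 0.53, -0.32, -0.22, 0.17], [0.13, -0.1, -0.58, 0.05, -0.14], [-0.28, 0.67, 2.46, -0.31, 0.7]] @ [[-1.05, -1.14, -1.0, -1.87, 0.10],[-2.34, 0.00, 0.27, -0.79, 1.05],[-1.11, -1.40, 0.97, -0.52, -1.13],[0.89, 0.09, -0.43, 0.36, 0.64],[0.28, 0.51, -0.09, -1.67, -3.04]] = [[-1.88, -1.31, 1.4, -1.17, -2.11], [-0.51, -0.41, 0.52, -0.26, -0.72], [-1.83, -0.35, -0.85, -2.04, 0.34], [0.75, 0.6, -0.73, 0.39, 1.02], [-4.08, -2.80, 2.92, -2.57, -4.43]]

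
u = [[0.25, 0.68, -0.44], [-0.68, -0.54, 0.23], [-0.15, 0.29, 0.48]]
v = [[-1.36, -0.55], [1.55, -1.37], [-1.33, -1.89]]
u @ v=[[1.3, -0.24], [-0.22, 0.68], [0.02, -1.22]]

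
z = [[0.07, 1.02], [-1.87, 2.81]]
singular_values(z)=[3.47, 0.61]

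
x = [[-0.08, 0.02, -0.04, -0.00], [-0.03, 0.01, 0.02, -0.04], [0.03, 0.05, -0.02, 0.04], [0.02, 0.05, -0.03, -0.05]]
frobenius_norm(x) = 0.15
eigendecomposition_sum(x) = [[-0.05+0.00j, -0j, (-0.02+0j), (0.03-0j)], [(-0+0j), -0j, (-0+0j), 0.00-0.00j], [0.00-0.00j, (-0+0j), 0.00-0.00j, -0.00+0.00j], [0.04-0.00j, -0.00+0.00j, 0.02-0.00j, (-0.03+0j)]] + [[-0.01+0.01j, 0.01+0.01j, -0.01-0.01j, -0.02+0.01j], [(-0.01-0.01j), (-0+0.02j), 0.00-0.02j, (-0.02-0.01j)], [(0.02+0.02j), (0.02-0.02j), (-0.02+0.02j), (0.02+0.02j)], [(-0.01+0.02j), 0.02+0.01j, (-0.02-0.01j), -0.01+0.03j]] + [[(-0.01-0.01j), (0.01-0.01j), -0.01+0.01j, (-0.02-0.01j)], [-0.01+0.01j, -0.00-0.02j, 0.02j, (-0.02+0.01j)], [0.02-0.02j, 0.02+0.02j, -0.02-0.02j, 0.02-0.02j], [(-0.01-0.02j), (0.02-0.01j), (-0.02+0.01j), (-0.01-0.03j)]] + [[0j, -0.00-0.00j, (-0-0j), 0j], [-0.00-0.00j, (0.02+0j), (0.01+0j), (-0-0j)], [(-0-0j), 0.02+0.00j, (0.01+0j), (-0-0j)], [(-0-0j), 0j, 0j, -0.00-0.00j]]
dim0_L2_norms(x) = [0.09, 0.07, 0.06, 0.08]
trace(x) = -0.14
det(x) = -0.00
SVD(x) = [[-0.87, -0.09, 0.47, -0.12], [-0.38, 0.08, -0.47, 0.79], [0.28, -0.64, 0.51, 0.5], [-0.17, -0.76, -0.54, -0.32]] @ diag([0.09742575390098744, 0.08748425140216647, 0.07266848387887342, 0.025961889071727893]) @ [[0.88, -0.16, 0.27, 0.36], [-0.34, -0.81, 0.47, 0.11], [-0.26, 0.05, -0.31, 0.91], [-0.21, 0.56, 0.78, 0.17]]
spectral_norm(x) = 0.10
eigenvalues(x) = [(-0.08+0j), (-0.05+0.07j), (-0.05-0.07j), (0.03+0j)]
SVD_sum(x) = [[-0.07, 0.01, -0.02, -0.03], [-0.03, 0.01, -0.01, -0.01], [0.02, -0.00, 0.01, 0.01], [-0.01, 0.0, -0.00, -0.01]] + [[0.0,0.01,-0.00,-0.0], [-0.00,-0.01,0.0,0.00], [0.02,0.05,-0.03,-0.01], [0.02,0.05,-0.03,-0.01]] + [[-0.01, 0.00, -0.01, 0.03], [0.01, -0.00, 0.01, -0.03], [-0.01, 0.0, -0.01, 0.03], [0.01, -0.00, 0.01, -0.04]] + [[0.00, -0.00, -0.0, -0.0], [-0.0, 0.01, 0.02, 0.0], [-0.0, 0.01, 0.01, 0.00], [0.00, -0.00, -0.01, -0.00]]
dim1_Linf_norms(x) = [0.08, 0.04, 0.05, 0.05]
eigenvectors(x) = [[0.81+0.00j, (-0.14+0.37j), -0.14-0.37j, 0.14+0.00j], [0.01+0.00j, (-0.36+0.15j), (-0.36-0.15j), (-0.68+0j)], [-0.02+0.00j, (0.59+0j), (0.59-0j), -0.71+0.00j], [(-0.59+0j), 0.18+0.56j, 0.18-0.56j, -0.13+0.00j]]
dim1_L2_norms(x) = [0.09, 0.05, 0.07, 0.08]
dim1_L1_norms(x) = [0.14, 0.1, 0.14, 0.15]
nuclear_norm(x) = 0.28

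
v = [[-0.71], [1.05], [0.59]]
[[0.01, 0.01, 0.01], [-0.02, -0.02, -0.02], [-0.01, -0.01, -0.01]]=v@[[-0.02, -0.02, -0.02]]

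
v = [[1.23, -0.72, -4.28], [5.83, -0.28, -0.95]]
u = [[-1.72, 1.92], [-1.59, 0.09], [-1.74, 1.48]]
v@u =[[6.48, -4.04], [-7.93, 9.76]]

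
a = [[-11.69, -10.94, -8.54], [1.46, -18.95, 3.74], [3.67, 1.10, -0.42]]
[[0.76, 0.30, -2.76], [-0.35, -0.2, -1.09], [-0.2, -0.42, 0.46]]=a @[[-0.06, -0.11, 0.11], [0.01, 0.02, 0.08], [-0.02, 0.09, 0.07]]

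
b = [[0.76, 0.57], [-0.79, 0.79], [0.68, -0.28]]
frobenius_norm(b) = 1.64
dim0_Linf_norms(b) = [0.79, 0.79]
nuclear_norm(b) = 2.28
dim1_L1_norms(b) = [1.33, 1.58, 0.96]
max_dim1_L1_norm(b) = 1.58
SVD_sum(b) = [[0.40, -0.19], [-0.95, 0.45], [0.67, -0.31]] + [[0.36, 0.76], [0.16, 0.34], [0.01, 0.03]]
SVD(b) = [[-0.33, -0.91],[0.77, -0.41],[-0.54, -0.04]] @ diag([1.3573782418335776, 0.921425150837976]) @ [[-0.91,  0.42],[-0.42,  -0.91]]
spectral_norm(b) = 1.36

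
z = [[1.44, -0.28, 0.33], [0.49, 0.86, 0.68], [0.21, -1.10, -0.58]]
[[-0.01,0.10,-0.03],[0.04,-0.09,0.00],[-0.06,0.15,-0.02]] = z @ [[-0.04, 0.04, -0.05],[-0.02, -0.14, -0.04],[0.12, 0.02, 0.09]]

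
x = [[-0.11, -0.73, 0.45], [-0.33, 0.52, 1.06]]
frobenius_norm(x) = 1.50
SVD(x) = [[0.17, 0.99], [0.99, -0.17]] @ diag([1.2352593537806056, 0.851195822885381]) @ [[-0.28, 0.31, 0.91],  [-0.06, -0.95, 0.31]]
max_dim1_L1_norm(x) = 1.91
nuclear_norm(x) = 2.09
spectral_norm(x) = 1.24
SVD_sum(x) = [[-0.06,0.07,0.19], [-0.34,0.38,1.10]] + [[-0.05, -0.8, 0.26], [0.01, 0.14, -0.04]]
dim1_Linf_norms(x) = [0.73, 1.06]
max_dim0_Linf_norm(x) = 1.06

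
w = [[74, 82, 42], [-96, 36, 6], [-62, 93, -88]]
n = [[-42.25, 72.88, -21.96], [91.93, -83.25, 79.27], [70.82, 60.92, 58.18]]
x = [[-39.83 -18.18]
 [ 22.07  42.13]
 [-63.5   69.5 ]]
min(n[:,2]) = -21.96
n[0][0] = -42.25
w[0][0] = 74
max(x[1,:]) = 42.13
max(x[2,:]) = 69.5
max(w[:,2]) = 42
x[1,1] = 42.13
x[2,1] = 69.5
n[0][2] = -21.96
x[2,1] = 69.5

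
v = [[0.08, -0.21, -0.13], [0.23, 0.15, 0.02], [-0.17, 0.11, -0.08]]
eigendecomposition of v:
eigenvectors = [[-0.27+0.00j, -0.02-0.63j, (-0.02+0.63j)], [(0.26+0j), -0.66+0.00j, -0.66-0.00j], [(-0.93+0j), 0.06+0.40j, (0.06-0.4j)]]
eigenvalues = [(-0.16+0j), (0.16+0.21j), (0.16-0.21j)]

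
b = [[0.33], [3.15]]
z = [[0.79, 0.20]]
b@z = [[0.26, 0.07],[2.49, 0.63]]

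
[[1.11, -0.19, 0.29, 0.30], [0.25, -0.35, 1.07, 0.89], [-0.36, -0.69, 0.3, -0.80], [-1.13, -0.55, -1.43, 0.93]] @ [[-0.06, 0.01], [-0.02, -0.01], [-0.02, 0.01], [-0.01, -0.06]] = [[-0.07, -0.0], [-0.04, -0.04], [0.04, 0.05], [0.10, -0.08]]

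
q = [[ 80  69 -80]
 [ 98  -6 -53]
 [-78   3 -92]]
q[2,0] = -78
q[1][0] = 98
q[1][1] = -6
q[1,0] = 98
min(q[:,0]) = -78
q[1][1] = -6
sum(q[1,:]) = 39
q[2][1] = 3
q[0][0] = 80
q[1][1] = -6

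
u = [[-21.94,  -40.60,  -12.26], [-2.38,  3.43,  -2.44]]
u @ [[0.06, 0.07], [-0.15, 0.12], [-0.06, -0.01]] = [[5.51, -6.29], [-0.51, 0.27]]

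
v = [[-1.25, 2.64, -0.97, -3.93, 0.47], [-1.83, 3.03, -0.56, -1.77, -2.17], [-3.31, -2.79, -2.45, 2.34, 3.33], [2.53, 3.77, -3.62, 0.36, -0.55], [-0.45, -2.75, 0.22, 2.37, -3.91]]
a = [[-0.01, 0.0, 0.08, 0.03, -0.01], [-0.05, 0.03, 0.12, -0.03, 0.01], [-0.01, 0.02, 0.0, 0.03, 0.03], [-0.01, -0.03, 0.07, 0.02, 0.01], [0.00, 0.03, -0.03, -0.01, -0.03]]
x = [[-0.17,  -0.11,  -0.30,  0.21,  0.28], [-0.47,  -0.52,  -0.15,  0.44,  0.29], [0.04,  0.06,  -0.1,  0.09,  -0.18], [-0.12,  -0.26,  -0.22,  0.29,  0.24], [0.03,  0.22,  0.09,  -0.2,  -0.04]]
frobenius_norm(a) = 0.19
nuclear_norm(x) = 1.85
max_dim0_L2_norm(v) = 6.76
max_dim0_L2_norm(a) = 0.16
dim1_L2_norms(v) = [5.01, 4.55, 6.43, 5.84, 5.36]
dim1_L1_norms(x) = [1.07, 1.87, 0.47, 1.13, 0.58]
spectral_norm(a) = 0.17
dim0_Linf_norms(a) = [0.05, 0.03, 0.12, 0.03, 0.03]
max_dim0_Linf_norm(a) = 0.12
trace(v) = -4.22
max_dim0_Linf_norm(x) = 0.52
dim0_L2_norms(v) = [4.74, 6.76, 4.52, 5.46, 5.62]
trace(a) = 0.01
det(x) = 0.00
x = a @ v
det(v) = 1218.42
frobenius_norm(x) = 1.21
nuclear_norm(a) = 0.33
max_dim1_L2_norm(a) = 0.14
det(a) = 0.00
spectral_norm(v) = 8.38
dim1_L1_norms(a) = [0.13, 0.24, 0.09, 0.14, 0.1]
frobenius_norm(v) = 12.25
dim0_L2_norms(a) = [0.05, 0.06, 0.16, 0.06, 0.05]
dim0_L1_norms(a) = [0.08, 0.11, 0.3, 0.12, 0.09]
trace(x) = -0.54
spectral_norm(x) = 1.14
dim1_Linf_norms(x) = [0.3, 0.52, 0.18, 0.29, 0.22]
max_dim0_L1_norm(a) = 0.3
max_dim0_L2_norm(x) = 0.63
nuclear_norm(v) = 24.70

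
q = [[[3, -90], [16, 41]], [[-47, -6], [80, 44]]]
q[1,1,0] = 80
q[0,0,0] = 3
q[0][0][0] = 3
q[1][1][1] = 44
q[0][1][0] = 16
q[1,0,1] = -6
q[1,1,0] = 80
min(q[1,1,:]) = 44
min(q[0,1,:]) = 16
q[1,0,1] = -6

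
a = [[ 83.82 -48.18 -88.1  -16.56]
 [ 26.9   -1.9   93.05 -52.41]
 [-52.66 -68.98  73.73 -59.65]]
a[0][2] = -88.1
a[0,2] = -88.1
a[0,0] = 83.82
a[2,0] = -52.66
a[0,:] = [83.82, -48.18, -88.1, -16.56]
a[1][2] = 93.05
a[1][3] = -52.41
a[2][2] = 73.73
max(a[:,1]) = -1.9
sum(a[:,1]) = -119.06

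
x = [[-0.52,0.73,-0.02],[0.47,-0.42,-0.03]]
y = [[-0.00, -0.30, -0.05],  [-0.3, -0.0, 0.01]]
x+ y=[[-0.52, 0.43, -0.07], [0.17, -0.42, -0.02]]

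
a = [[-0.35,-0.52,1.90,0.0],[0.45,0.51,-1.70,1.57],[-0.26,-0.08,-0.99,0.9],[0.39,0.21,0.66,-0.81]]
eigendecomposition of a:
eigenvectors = [[0.39+0.00j,(0.53-0.1j),(0.53+0.1j),-0.65+0.00j],[(-0.71+0j),-0.84+0.00j,(-0.84-0j),(0.74+0j)],[(-0.45+0j),(-0.09+0.01j),-0.09-0.01j,0.16+0.00j],[(0.37+0j),(-0.04-0.03j),-0.04+0.03j,0.01+0.00j]]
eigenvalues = [(-1.62+0j), (0.11+0.13j), (0.11-0.13j), (-0.24+0j)]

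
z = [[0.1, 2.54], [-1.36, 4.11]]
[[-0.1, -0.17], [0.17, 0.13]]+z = [[0.0,2.37],  [-1.19,4.24]]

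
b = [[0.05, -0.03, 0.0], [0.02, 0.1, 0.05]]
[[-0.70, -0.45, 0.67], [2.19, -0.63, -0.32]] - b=[[-0.75, -0.42, 0.67], [2.17, -0.73, -0.37]]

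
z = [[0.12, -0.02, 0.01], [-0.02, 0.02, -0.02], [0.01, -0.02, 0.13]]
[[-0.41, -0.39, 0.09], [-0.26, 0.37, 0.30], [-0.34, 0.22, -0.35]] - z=[[-0.53, -0.37, 0.08], [-0.24, 0.35, 0.32], [-0.35, 0.24, -0.48]]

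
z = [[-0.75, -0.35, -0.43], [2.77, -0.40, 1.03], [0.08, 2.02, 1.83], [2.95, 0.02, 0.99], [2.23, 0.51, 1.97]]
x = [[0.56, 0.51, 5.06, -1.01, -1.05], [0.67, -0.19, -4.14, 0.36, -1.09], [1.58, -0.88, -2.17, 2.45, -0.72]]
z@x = [[-1.33, 0.06, -1.41, -0.42, 1.48],[2.91, 0.58, 13.44, -0.42, -3.21],[4.29, -1.95, -11.93, 5.13, -3.6],[3.23, 0.63, 12.70, -0.55, -3.83],[4.70, -0.69, 4.90, 2.76, -4.32]]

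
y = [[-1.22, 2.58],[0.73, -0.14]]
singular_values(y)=[2.89, 0.59]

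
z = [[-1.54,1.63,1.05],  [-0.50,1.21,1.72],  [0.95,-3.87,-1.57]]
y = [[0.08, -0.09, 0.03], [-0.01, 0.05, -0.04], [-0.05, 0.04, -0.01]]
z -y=[[-1.62, 1.72, 1.02], [-0.49, 1.16, 1.76], [1.0, -3.91, -1.56]]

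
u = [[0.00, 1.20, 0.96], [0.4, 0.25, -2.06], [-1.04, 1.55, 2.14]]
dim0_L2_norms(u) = [1.11, 1.98, 3.12]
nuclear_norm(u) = 5.44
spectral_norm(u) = 3.57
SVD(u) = [[0.38, 0.47, -0.80],  [-0.50, 0.83, 0.25],  [0.78, 0.30, 0.54]] @ diag([3.5703137835689915, 1.3820052740288213, 0.48406705053514437]) @ [[-0.28, 0.43, 0.86], [0.01, 0.89, -0.45], [-0.96, -0.12, -0.26]]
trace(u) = 2.39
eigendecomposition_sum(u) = [[0.84-0.00j, (-0.04+0j), -0.67+0.00j], [0.55-0.00j, -0.03+0.00j, (-0.44+0j)], [(0.02-0j), -0.00+0.00j, -0.01+0.00j]] + [[(-0.42+0.17j), (0.62-0.27j), (0.81+0.38j)],  [-0.08-0.63j, (0.14+0.93j), -0.81+0.95j],  [-0.53+0.26j, (0.78-0.4j), (1.08+0.43j)]] + [[(-0.42-0.17j), (0.62+0.27j), (0.81-0.38j)], [-0.08+0.63j, 0.14-0.93j, -0.81-0.95j], [-0.53-0.26j, (0.78+0.4j), (1.08-0.43j)]]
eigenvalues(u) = [(0.8+0j), (0.79+1.53j), (0.79-1.53j)]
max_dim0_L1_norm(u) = 5.16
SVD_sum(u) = [[-0.38, 0.58, 1.15], [0.5, -0.76, -1.52], [-0.79, 1.21, 2.39]] + [[0.01,0.58,-0.29],[0.01,1.03,-0.51],[0.01,0.37,-0.19]] + [[0.37, 0.04, 0.1], [-0.12, -0.01, -0.03], [-0.25, -0.03, -0.07]]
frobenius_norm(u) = 3.86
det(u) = 2.39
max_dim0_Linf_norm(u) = 2.14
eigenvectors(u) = [[0.84+0.00j, (-0.12-0.45j), -0.12+0.45j], [(0.55+0j), (0.65+0j), (0.65-0j)], [(0.02+0j), (-0.19-0.57j), -0.19+0.57j]]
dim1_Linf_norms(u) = [1.2, 2.06, 2.14]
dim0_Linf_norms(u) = [1.04, 1.55, 2.14]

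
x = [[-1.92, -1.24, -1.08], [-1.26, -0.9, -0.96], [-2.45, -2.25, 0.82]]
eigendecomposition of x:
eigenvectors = [[0.66, 0.63, -0.19], [0.48, -0.76, -0.24], [0.58, -0.19, 0.95]]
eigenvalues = [-3.79, -0.1, 1.88]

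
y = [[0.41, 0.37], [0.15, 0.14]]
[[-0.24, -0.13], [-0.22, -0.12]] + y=[[0.17, 0.24], [-0.07, 0.02]]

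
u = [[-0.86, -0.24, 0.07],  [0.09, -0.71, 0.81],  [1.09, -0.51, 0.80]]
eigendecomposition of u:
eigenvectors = [[0.78, 0.09, 0.14], [0.54, -0.64, -0.72], [-0.31, -0.76, -0.68]]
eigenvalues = [-1.05, 0.24, 0.04]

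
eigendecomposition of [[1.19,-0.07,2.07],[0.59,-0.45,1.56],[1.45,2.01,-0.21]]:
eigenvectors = [[-0.70, -0.71, -0.45], [-0.40, 0.56, -0.48], [-0.59, 0.43, 0.75]]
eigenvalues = [2.88, -0.0, -2.35]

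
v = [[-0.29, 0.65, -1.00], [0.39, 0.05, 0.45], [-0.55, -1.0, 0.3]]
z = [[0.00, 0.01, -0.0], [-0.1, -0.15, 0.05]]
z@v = [[0.00, 0.00, 0.00], [-0.06, -0.12, 0.05]]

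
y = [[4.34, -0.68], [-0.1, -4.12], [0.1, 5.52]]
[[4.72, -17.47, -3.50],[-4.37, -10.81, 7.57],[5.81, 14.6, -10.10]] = y @ [[1.25, -3.6, -1.09], [1.03, 2.71, -1.81]]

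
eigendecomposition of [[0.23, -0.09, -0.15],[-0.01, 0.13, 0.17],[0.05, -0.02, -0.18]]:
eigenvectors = [[-0.21, 0.98, 0.77], [0.49, 0.16, 0.64], [-0.84, 0.12, 0.08]]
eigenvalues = [-0.16, 0.2, 0.14]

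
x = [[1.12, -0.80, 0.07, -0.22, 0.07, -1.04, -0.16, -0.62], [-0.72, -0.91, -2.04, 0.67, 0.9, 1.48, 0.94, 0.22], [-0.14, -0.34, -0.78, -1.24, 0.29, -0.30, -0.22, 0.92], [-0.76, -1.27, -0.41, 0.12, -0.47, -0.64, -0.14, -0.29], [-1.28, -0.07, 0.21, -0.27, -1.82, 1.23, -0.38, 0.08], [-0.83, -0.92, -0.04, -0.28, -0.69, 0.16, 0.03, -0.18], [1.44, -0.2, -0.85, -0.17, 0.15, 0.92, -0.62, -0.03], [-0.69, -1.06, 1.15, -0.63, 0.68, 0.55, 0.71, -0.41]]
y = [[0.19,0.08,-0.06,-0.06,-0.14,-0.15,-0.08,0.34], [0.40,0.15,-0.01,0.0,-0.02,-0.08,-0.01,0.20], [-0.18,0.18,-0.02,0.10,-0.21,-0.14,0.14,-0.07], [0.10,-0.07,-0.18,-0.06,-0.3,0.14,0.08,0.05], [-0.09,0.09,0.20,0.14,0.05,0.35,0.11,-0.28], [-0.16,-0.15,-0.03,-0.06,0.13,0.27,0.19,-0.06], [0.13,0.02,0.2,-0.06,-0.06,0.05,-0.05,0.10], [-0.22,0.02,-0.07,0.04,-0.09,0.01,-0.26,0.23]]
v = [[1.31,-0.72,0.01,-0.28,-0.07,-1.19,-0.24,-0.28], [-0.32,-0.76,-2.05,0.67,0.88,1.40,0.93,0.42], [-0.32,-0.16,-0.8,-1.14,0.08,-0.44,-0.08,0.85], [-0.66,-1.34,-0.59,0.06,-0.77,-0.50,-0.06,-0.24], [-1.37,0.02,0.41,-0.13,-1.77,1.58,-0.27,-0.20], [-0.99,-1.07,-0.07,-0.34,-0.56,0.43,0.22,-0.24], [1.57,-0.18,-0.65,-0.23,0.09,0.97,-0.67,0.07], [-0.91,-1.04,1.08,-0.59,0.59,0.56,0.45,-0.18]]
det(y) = -0.00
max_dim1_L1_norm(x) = 7.88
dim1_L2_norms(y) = [0.46, 0.48, 0.4, 0.41, 0.54, 0.43, 0.28, 0.43]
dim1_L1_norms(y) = [1.1, 0.87, 1.04, 0.98, 1.31, 1.05, 0.67, 0.94]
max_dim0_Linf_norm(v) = 2.05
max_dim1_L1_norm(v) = 7.43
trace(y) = 0.76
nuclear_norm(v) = 14.98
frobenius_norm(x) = 6.13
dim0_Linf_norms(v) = [1.57, 1.34, 2.05, 1.14, 1.77, 1.58, 0.93, 0.85]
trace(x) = -3.14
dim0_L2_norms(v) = [2.92, 2.28, 2.64, 1.54, 2.28, 2.78, 1.31, 1.08]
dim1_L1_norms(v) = [4.1, 7.43, 3.87, 4.22, 5.75, 3.92, 4.43, 5.4]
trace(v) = -2.38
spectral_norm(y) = 0.83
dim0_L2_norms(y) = [0.58, 0.31, 0.35, 0.21, 0.43, 0.52, 0.39, 0.55]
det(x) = -0.13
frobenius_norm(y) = 1.23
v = x + y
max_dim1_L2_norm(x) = 3.14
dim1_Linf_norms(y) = [0.34, 0.4, 0.21, 0.3, 0.35, 0.27, 0.2, 0.26]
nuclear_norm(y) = 2.91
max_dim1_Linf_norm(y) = 0.4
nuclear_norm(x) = 14.77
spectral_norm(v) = 3.61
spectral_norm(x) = 3.42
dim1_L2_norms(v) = [1.97, 3.02, 1.73, 1.87, 2.79, 1.69, 2.09, 2.08]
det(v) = -4.95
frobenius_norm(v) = 6.23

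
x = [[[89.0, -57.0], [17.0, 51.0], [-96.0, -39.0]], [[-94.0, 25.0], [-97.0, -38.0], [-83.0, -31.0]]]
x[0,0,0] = 89.0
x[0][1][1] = 51.0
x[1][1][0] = -97.0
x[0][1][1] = 51.0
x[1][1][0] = -97.0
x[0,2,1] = -39.0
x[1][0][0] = -94.0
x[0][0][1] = -57.0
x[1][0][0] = -94.0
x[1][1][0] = -97.0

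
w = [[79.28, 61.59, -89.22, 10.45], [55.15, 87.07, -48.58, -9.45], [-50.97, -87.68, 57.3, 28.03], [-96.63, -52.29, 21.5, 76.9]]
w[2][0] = -50.97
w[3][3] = 76.9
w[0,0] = 79.28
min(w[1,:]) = -48.58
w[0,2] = -89.22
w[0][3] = 10.45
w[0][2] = -89.22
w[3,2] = 21.5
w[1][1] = 87.07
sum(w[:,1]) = 8.68999999999999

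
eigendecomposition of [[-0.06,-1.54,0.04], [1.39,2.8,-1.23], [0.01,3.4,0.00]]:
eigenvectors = [[(-0.67+0j), (0.33+0.02j), 0.33-0.02j], [0j, -0.31-0.46j, -0.31+0.46j], [-0.75+0.00j, (-0.76+0j), -0.76-0.00j]]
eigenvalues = [(-0.01+0j), (1.37+2.07j), (1.37-2.07j)]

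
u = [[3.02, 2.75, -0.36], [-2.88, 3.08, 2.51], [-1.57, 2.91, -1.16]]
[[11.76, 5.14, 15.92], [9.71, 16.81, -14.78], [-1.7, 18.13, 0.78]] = u @ [[2.34, -2.43, 3.85], [2.21, 4.35, 1.18], [3.84, -1.43, -2.92]]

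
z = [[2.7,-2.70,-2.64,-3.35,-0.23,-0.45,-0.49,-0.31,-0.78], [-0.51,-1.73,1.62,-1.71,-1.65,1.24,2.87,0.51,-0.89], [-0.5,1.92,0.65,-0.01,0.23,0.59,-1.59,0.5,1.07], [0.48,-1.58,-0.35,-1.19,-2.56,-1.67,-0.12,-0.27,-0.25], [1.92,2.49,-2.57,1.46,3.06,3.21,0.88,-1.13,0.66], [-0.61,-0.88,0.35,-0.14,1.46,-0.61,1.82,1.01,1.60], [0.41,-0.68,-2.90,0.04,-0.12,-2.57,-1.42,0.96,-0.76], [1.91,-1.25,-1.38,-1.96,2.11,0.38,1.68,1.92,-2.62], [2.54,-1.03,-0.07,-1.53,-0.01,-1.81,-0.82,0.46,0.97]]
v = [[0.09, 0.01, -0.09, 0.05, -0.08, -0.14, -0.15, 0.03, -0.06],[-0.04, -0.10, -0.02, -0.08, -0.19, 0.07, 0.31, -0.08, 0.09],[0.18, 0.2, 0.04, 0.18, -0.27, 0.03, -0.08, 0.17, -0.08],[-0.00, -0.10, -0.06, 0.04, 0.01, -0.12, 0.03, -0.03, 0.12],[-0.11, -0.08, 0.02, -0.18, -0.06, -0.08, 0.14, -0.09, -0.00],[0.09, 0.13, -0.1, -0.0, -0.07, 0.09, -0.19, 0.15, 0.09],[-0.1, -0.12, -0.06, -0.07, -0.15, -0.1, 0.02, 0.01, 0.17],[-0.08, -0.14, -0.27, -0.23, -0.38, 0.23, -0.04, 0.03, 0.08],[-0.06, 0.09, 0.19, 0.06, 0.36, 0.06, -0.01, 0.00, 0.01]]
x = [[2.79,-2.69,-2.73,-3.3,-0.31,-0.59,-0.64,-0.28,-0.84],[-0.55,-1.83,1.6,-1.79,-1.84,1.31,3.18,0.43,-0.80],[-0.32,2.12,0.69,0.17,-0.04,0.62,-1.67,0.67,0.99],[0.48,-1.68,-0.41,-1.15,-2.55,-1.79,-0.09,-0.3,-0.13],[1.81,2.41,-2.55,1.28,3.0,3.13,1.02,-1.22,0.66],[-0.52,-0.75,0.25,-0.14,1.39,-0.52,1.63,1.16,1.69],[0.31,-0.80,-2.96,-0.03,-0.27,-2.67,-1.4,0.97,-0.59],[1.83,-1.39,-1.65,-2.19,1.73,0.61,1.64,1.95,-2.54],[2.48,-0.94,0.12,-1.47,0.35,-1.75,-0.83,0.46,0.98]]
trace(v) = 0.16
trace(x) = 4.51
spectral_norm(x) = 8.59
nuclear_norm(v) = 2.60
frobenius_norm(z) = 13.90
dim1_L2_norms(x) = [5.92, 5.05, 3.12, 3.79, 6.24, 3.16, 4.47, 5.4, 3.78]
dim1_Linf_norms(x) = [3.3, 3.18, 2.12, 2.55, 3.13, 1.69, 2.96, 2.54, 2.48]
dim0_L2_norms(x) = [4.64, 5.27, 5.36, 4.91, 4.91, 5.13, 4.73, 2.93, 3.66]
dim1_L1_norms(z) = [13.65, 12.73, 7.06, 8.47, 17.38, 8.48, 9.86, 15.21, 9.24]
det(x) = 1547.88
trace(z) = 4.35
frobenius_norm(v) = 1.16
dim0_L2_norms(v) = [0.29, 0.35, 0.37, 0.37, 0.65, 0.35, 0.43, 0.26, 0.28]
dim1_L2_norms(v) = [0.27, 0.41, 0.47, 0.21, 0.3, 0.34, 0.31, 0.6, 0.43]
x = v + z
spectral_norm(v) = 0.78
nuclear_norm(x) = 34.28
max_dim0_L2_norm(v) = 0.65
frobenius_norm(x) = 14.03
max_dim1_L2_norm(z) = 6.39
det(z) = 3921.11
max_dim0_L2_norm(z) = 5.21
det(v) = -0.00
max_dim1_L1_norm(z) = 17.38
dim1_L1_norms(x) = [14.17, 13.33, 7.29, 8.58, 17.08, 8.05, 10.0, 15.53, 9.38]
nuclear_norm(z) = 34.06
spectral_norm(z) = 8.47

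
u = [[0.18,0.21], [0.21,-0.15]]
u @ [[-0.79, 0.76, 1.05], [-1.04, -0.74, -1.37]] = [[-0.36, -0.02, -0.10], [-0.01, 0.27, 0.43]]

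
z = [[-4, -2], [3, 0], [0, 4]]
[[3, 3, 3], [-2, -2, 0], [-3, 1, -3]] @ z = [[-3, 6], [2, 4], [15, -6]]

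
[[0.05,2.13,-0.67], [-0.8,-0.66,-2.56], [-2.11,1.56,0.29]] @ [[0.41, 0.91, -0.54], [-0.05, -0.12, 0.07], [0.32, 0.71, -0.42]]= [[-0.3, -0.69, 0.4], [-1.11, -2.47, 1.46], [-0.85, -1.90, 1.13]]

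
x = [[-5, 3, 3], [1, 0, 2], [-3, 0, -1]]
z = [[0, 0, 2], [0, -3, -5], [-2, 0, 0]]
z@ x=[[-6, 0, -2], [12, 0, -1], [10, -6, -6]]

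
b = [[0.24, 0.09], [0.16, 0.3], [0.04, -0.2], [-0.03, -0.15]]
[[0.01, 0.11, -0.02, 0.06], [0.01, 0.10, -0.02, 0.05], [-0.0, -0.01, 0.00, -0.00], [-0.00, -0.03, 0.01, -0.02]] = b @[[0.03,0.42,-0.09,0.21], [0.01,0.12,-0.02,0.06]]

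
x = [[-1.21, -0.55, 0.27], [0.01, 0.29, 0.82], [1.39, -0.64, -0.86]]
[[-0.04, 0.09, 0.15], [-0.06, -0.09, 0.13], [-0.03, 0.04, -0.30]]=x @ [[-0.04,-0.06,-0.11], [0.11,-0.07,0.04], [-0.11,-0.09,0.14]]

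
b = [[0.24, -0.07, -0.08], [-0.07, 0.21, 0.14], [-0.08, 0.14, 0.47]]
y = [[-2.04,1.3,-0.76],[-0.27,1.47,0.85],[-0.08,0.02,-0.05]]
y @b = [[-0.52, 0.31, -0.01],[-0.24, 0.45, 0.63],[-0.02, 0.0, -0.01]]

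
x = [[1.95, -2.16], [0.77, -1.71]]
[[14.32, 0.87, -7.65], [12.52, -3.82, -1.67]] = x @ [[-1.53, 5.83, -5.66],[-8.01, 4.86, -1.57]]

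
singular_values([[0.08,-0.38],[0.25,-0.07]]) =[0.41, 0.22]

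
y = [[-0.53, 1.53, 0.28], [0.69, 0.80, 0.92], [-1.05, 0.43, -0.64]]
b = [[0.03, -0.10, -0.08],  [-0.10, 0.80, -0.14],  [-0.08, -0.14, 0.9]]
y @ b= [[-0.19, 1.24, 0.08],[-0.13, 0.44, 0.66],[-0.02, 0.54, -0.55]]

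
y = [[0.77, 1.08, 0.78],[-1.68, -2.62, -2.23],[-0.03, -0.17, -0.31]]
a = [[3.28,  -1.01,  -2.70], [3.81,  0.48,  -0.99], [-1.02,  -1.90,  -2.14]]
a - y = [[2.51, -2.09, -3.48],[5.49, 3.10, 1.24],[-0.99, -1.73, -1.83]]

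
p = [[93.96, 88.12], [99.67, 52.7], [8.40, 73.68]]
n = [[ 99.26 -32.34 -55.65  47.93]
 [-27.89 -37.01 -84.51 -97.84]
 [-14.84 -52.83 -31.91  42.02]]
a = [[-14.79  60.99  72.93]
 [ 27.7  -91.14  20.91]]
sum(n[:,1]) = -122.17999999999999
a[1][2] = 20.91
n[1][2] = -84.51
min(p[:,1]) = 52.7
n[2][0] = -14.84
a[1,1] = -91.14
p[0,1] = 88.12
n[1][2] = -84.51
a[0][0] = -14.79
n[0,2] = -55.65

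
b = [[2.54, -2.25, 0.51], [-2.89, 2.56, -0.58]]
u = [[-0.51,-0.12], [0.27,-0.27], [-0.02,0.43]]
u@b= [[-0.95, 0.84, -0.19], [1.47, -1.30, 0.29], [-1.29, 1.15, -0.26]]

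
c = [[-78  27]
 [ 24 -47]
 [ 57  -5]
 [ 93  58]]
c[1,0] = 24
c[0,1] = 27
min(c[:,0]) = -78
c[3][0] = 93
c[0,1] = 27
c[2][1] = -5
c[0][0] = -78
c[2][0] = 57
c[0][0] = -78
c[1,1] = -47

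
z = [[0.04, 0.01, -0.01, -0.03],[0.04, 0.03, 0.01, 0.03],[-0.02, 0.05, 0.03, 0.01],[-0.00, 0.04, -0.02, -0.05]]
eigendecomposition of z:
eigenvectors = [[(0.17-0.18j),(0.17+0.18j),(0.03+0j),(0.28+0j)], [-0.29-0.32j,(-0.29+0.32j),-0.10+0.00j,-0.38+0.00j], [(-0.86+0j),-0.86-0.00j,0.94+0.00j,(0.16+0j)], [(0.03-0.13j),0.03+0.13j,(-0.33+0j),0.87+0.00j]]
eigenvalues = [(0.05+0.02j), (0.05-0.02j), (0.02+0j), (-0.07+0j)]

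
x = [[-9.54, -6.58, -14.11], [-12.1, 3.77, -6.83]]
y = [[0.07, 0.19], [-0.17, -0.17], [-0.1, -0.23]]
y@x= [[-2.97, 0.26, -2.29], [3.68, 0.48, 3.56], [3.74, -0.21, 2.98]]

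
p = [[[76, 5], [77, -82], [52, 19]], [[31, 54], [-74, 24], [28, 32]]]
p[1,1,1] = 24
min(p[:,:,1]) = -82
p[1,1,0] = -74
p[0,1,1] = -82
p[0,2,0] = 52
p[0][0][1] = 5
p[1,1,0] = -74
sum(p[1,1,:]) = -50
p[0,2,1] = 19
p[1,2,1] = 32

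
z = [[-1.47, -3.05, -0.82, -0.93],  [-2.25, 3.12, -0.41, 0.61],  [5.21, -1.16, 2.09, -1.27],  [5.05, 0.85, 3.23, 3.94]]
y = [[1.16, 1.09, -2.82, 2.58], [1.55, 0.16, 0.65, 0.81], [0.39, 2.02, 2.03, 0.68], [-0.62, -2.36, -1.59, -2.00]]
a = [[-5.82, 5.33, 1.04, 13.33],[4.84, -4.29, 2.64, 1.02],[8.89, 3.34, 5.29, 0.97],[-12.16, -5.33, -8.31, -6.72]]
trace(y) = 1.35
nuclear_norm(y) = 10.68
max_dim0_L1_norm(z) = 13.98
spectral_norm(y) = 4.81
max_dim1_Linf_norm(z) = 5.21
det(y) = 10.10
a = y @ z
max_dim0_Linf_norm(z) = 5.21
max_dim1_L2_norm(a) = 17.04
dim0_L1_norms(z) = [13.98, 8.18, 6.55, 6.75]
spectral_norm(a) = 20.57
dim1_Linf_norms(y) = [2.82, 1.55, 2.03, 2.36]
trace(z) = 7.68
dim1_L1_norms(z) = [6.27, 6.39, 9.73, 13.07]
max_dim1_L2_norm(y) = 4.14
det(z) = -42.05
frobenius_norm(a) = 26.47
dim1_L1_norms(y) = [7.65, 3.17, 5.12, 6.57]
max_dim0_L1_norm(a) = 31.71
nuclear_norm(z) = 17.23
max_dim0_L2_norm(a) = 16.86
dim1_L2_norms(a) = [15.53, 7.06, 10.91, 17.04]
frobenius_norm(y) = 6.48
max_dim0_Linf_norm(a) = 13.33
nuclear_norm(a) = 41.79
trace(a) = -11.54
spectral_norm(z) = 8.89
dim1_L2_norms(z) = [3.61, 3.92, 5.87, 7.22]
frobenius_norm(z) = 10.72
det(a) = -420.11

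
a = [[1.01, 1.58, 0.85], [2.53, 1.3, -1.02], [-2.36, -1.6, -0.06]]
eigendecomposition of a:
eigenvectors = [[(0.31+0j), (0.58+0j), 0.58-0.00j], [(0.74+0j), (-0.69+0j), -0.69-0.00j], [(-0.59+0j), (0.26+0.34j), (0.26-0.34j)]]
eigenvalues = [(3.17+0j), (-0.46+0.51j), (-0.46-0.51j)]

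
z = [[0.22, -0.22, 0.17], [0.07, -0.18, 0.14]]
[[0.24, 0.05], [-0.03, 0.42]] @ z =[[0.06, -0.06, 0.05],[0.02, -0.07, 0.05]]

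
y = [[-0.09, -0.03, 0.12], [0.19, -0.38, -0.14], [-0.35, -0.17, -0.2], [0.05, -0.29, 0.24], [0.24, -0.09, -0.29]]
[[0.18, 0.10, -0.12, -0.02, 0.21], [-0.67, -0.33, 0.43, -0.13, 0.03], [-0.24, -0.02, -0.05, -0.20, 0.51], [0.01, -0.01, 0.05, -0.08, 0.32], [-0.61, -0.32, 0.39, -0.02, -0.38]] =y@[[-0.55, -0.47, 0.73, 0.27, -1.31], [0.98, 0.43, -0.54, 0.43, -0.91], [1.35, 0.58, -0.58, 0.15, 0.51]]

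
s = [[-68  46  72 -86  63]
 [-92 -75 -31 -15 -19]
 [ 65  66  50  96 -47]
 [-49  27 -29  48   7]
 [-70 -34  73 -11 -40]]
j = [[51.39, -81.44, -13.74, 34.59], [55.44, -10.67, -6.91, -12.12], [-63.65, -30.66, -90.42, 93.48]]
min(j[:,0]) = -63.65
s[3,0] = -49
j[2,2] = -90.42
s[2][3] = 96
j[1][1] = -10.67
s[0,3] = -86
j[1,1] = -10.67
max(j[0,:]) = 51.39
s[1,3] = -15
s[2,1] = 66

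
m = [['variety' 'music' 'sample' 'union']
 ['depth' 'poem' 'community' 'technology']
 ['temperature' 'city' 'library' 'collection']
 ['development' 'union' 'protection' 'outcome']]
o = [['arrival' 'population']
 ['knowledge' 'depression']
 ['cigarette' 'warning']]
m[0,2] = 'sample'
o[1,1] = 'depression'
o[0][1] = 'population'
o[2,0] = 'cigarette'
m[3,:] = ['development', 'union', 'protection', 'outcome']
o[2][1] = 'warning'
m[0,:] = ['variety', 'music', 'sample', 'union']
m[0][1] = 'music'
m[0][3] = 'union'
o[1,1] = 'depression'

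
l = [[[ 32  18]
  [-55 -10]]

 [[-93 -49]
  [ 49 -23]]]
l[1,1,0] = 49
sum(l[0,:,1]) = 8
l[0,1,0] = -55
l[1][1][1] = -23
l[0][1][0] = -55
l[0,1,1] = -10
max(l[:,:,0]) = 49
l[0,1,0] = -55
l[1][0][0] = -93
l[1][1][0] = 49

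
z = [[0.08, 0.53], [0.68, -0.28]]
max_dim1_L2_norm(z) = 0.74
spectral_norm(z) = 0.76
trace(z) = -0.20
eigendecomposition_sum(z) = [[0.34, 0.22],  [0.29, 0.19]] + [[-0.26, 0.31], [0.39, -0.47]]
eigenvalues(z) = [0.53, -0.73]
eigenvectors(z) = [[0.76,-0.55], [0.64,0.84]]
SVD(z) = [[0.31, -0.95], [-0.95, -0.31]] @ diag([0.7562091570945403, 0.5062091570945403]) @ [[-0.82,0.57], [-0.57,-0.82]]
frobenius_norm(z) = 0.91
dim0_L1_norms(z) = [0.76, 0.81]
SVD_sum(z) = [[-0.19, 0.14],[0.59, -0.41]] + [[0.27, 0.39], [0.09, 0.13]]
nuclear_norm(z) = 1.26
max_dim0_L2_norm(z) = 0.68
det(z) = -0.38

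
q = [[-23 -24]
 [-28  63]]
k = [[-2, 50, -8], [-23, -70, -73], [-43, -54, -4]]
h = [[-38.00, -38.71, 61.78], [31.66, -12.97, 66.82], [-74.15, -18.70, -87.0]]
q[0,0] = -23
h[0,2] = 61.78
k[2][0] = -43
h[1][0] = 31.66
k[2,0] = -43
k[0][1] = 50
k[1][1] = -70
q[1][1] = 63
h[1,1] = -12.97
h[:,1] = [-38.71, -12.97, -18.7]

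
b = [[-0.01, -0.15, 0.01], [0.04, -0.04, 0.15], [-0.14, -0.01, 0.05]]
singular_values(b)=[0.18, 0.15, 0.13]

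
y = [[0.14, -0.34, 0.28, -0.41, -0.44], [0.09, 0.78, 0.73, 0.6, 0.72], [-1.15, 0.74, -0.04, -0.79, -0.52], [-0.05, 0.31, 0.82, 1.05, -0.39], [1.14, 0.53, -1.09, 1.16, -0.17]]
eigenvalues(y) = [(-1.32+0j), (0.49+1.39j), (0.49-1.39j), (0.45+0j), (1.65+0j)]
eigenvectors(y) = [[(-0.01+0j), (0.2-0.29j), 0.20+0.29j, -0.61+0.00j, (0.33+0j)], [(0.43+0j), (-0.11+0.11j), -0.11-0.11j, (-0.45+0j), -0.71+0.00j], [(-0.54+0j), 0.49+0.13j, 0.49-0.13j, (-0.27+0j), (-0.21+0j)], [0.01+0.00j, -0.05-0.42j, (-0.05+0.42j), 0.59+0.00j, (-0.55+0j)], [(-0.72+0j), -0.65+0.00j, (-0.65-0j), 0.06+0.00j, (-0.22+0j)]]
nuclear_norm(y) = 6.82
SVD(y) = [[0.16, 0.10, -0.24, 0.44, 0.85], [-0.22, -0.68, 0.01, -0.56, 0.42], [0.52, -0.13, 0.83, 0.06, 0.12], [-0.24, -0.63, 0.03, 0.7, -0.23], [-0.77, 0.33, 0.50, 0.08, 0.21]] @ diag([2.3823357374164638, 1.7319883222823211, 1.2993943586107726, 1.009037576343161, 0.39510803085238216]) @ [[-0.62, -0.14, 0.21, -0.74, -0.12], [0.29, -0.4, -0.77, -0.37, -0.16], [-0.33, 0.76, -0.47, 0.05, -0.32], [-0.01, -0.27, 0.2, 0.26, -0.9], [0.66, 0.42, 0.31, -0.5, -0.21]]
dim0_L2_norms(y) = [1.63, 1.28, 1.57, 1.9, 1.08]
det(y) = -2.14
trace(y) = 1.76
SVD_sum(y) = [[-0.23, -0.05, 0.08, -0.28, -0.04], [0.33, 0.07, -0.11, 0.39, 0.06], [-0.76, -0.17, 0.26, -0.91, -0.14], [0.35, 0.08, -0.12, 0.42, 0.07], [1.13, 0.25, -0.39, 1.36, 0.21]] + [[0.05, -0.07, -0.14, -0.07, -0.03],[-0.34, 0.47, 0.91, 0.44, 0.19],[-0.06, 0.09, 0.17, 0.08, 0.04],[-0.32, 0.43, 0.84, 0.40, 0.18],[0.16, -0.22, -0.44, -0.21, -0.09]] + [[0.10, -0.24, 0.15, -0.01, 0.1], [-0.01, 0.01, -0.01, 0.0, -0.01], [-0.35, 0.82, -0.51, 0.05, -0.34], [-0.01, 0.03, -0.02, 0.00, -0.01], [-0.21, 0.49, -0.3, 0.03, -0.21]] + [[-0.0, -0.12, 0.09, 0.11, -0.40], [0.01, 0.15, -0.11, -0.15, 0.51], [-0.00, -0.02, 0.01, 0.02, -0.06], [-0.01, -0.19, 0.14, 0.18, -0.64], [-0.00, -0.02, 0.02, 0.02, -0.07]] + [[0.22, 0.14, 0.11, -0.17, -0.07], [0.11, 0.07, 0.05, -0.08, -0.03], [0.03, 0.02, 0.02, -0.02, -0.01], [-0.06, -0.04, -0.03, 0.05, 0.02], [0.05, 0.03, 0.03, -0.04, -0.02]]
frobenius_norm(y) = 3.40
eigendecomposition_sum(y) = [[(-0+0j), 0.00+0.00j, (-0.01-0j), (-0+0j), -0.01+0.00j], [(0.05-0j), -0.23-0.00j, 0.40+0.00j, (0.03-0j), 0.35-0.00j], [-0.07+0.00j, 0.28+0.00j, -0.50-0.00j, -0.03+0.00j, (-0.44+0j)], [-0j, (-0.01-0j), 0.01+0.00j, -0j, 0.01-0.00j], [-0.09+0.00j, (0.38+0j), (-0.67-0j), -0.05+0.00j, (-0.59+0j)]] + [[-0.11+0.37j, -0.05-0.06j, 0.26-0.02j, -0.01+0.32j, (-0.22-0.02j)], [(0.07-0.15j), (0.02+0.03j), (-0.11-0.01j), (0.03-0.14j), 0.09+0.03j], [-0.55+0.02j, (0.06-0.1j), 0.15+0.34j, (-0.44+0.13j), (-0.07-0.31j)], [(0.19+0.41j), -0.10-0.02j, (0.21-0.22j), (0.24+0.3j), (-0.21+0.15j)], [(0.67-0.21j), (-0.05+0.14j), (-0.29-0.37j), (0.51-0.31j), (0.19+0.36j)]] + [[(-0.11-0.37j), -0.05+0.06j, (0.26+0.02j), (-0.01-0.32j), (-0.22+0.02j)], [(0.07+0.15j), 0.02-0.03j, -0.11+0.01j, 0.03+0.14j, 0.09-0.03j], [(-0.55-0.02j), 0.06+0.10j, (0.15-0.34j), (-0.44-0.13j), -0.07+0.31j], [(0.19-0.41j), -0.10+0.02j, 0.21+0.22j, 0.24-0.30j, (-0.21-0.15j)], [0.67+0.21j, -0.05-0.14j, (-0.29+0.37j), 0.51+0.31j, (0.19-0.36j)]] + [[0.22-0.00j, (0.16-0j), (0.03-0j), -0.11-0.00j, (0.07-0j)], [(0.17-0j), 0.12-0.00j, 0.02-0.00j, (-0.08-0j), (0.05-0j)], [(0.1-0j), (0.07-0j), (0.01-0j), -0.05-0.00j, (0.03-0j)], [(-0.22+0j), -0.15+0.00j, -0.03+0.00j, (0.1+0j), (-0.07+0j)], [(-0.02+0j), -0.02+0.00j, -0.00+0.00j, (0.01+0j), -0.01+0.00j]] + [[0.13-0.00j, (-0.4-0j), -0.25+0.00j, -0.28+0.00j, -0.06-0.00j], [(-0.28+0j), 0.85+0.00j, 0.53-0.00j, 0.59-0.00j, (0.13+0j)], [(-0.08+0j), 0.26+0.00j, 0.16-0.00j, 0.18-0.00j, 0.04+0.00j], [-0.22+0.00j, (0.66+0j), (0.41-0j), 0.46-0.00j, 0.10+0.00j], [(-0.09+0j), (0.26+0j), 0.16-0.00j, 0.18-0.00j, 0.04+0.00j]]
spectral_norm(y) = 2.38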